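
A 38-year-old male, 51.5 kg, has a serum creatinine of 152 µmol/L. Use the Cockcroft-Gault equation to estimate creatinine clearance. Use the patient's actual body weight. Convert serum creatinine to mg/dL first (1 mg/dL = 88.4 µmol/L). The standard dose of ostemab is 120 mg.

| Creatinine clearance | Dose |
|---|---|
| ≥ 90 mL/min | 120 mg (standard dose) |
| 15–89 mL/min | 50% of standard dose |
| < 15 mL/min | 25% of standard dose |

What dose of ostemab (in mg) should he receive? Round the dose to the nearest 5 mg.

SCr = 152 / 88.4 = 1.719 mg/dL
CrCl = (140 − 38) × 51.5 / (72 × 1.719) = 5253.0 / 123.77 ≈ 42.4 mL/min
CrCl ≈ 42 mL/min → bracket 15–89 mL/min.
50% of 120 mg = 60 mg

60 mg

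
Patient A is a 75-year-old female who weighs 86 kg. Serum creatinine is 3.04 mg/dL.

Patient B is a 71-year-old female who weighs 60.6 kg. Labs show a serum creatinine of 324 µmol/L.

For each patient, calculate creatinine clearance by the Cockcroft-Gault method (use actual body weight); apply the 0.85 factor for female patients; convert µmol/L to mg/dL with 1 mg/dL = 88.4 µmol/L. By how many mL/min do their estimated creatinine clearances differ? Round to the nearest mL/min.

8 mL/min

Patient A: CrCl = (140 − 75) × 86 / (72 × 3.04) × 0.85 = 5590.0 / 218.88 × 0.85 ≈ 21.7 mL/min
Patient B: SCr = 324 / 88.4 = 3.665 mg/dL
Patient B: CrCl = (140 − 71) × 60.6 / (72 × 3.665) × 0.85 = 4181.4 / 263.88 × 0.85 ≈ 13.5 mL/min
|21.7 − 13.5| = 8.2 mL/min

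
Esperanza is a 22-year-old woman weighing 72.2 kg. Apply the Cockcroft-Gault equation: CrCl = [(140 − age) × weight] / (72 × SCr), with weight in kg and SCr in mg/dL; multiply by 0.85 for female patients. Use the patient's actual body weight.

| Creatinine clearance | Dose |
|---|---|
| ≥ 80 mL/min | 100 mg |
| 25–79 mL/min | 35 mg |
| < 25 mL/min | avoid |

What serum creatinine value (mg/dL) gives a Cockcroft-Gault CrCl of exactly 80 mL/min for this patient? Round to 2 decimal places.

Standard dose requires CrCl ≥ 80 mL/min.
Set (140 − 22) × 72.2 × 0.85 / (72 × SCr) = 80
SCr = (140 − 22) × 72.2 × 0.85 / (72 × 80) = 1.257 mg/dL

1.26 mg/dL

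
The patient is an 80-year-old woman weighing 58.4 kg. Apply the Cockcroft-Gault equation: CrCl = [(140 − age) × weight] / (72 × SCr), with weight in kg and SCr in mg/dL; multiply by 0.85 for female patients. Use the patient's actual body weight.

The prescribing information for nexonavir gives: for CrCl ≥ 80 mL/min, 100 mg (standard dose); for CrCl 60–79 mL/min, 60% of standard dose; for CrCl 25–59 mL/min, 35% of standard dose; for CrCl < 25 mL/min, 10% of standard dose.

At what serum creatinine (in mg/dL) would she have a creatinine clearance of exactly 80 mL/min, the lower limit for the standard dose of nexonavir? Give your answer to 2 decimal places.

Standard dose requires CrCl ≥ 80 mL/min.
Set (140 − 80) × 58.4 × 0.85 / (72 × SCr) = 80
SCr = (140 − 80) × 58.4 × 0.85 / (72 × 80) = 0.517 mg/dL

0.52 mg/dL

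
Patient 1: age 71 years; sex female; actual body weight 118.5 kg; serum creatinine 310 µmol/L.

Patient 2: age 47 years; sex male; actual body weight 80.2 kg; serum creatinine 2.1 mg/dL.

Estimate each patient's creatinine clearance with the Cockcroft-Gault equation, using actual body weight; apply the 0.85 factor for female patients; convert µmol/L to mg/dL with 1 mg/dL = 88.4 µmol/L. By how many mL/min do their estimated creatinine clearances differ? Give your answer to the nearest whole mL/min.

22 mL/min

Patient 1: SCr = 310 / 88.4 = 3.507 mg/dL
Patient 1: CrCl = (140 − 71) × 118.5 / (72 × 3.507) × 0.85 = 8176.5 / 252.50 × 0.85 ≈ 27.5 mL/min
Patient 2: CrCl = (140 − 47) × 80.2 / (72 × 2.1) = 7458.6 / 151.20 ≈ 49.3 mL/min
|27.5 − 49.3| = 21.8 mL/min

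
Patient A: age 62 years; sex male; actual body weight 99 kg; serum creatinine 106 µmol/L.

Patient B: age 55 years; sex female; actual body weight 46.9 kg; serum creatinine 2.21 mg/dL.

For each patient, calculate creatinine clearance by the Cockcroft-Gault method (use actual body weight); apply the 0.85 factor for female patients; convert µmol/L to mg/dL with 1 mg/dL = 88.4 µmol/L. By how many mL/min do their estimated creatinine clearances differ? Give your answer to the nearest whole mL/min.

68 mL/min

Patient A: SCr = 106 / 88.4 = 1.199 mg/dL
Patient A: CrCl = (140 − 62) × 99 / (72 × 1.199) = 7722.0 / 86.33 ≈ 89.4 mL/min
Patient B: CrCl = (140 − 55) × 46.9 / (72 × 2.21) × 0.85 = 3986.5 / 159.12 × 0.85 ≈ 21.3 mL/min
|89.4 − 21.3| = 68.1 mL/min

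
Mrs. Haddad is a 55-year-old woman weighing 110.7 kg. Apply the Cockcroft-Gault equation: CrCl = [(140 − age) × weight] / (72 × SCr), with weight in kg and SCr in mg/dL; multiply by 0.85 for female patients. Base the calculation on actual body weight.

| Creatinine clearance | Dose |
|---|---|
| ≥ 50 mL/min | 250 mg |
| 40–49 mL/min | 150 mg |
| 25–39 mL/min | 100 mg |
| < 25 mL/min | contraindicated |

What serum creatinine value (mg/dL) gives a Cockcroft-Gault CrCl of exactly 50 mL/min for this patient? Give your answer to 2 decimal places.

2.22 mg/dL

Standard dose requires CrCl ≥ 50 mL/min.
Set (140 − 55) × 110.7 × 0.85 / (72 × SCr) = 50
SCr = (140 − 55) × 110.7 × 0.85 / (72 × 50) = 2.222 mg/dL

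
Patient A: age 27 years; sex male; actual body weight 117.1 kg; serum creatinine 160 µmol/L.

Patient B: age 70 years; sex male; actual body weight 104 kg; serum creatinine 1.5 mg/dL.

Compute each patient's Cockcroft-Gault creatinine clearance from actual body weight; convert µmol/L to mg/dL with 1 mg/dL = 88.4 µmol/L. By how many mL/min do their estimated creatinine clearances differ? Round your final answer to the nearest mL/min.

Patient A: SCr = 160 / 88.4 = 1.81 mg/dL
Patient A: CrCl = (140 − 27) × 117.1 / (72 × 1.81) = 13232.3 / 130.32 ≈ 101.5 mL/min
Patient B: CrCl = (140 − 70) × 104 / (72 × 1.5) = 7280.0 / 108.00 ≈ 67.4 mL/min
|101.5 − 67.4| = 34.1 mL/min

34 mL/min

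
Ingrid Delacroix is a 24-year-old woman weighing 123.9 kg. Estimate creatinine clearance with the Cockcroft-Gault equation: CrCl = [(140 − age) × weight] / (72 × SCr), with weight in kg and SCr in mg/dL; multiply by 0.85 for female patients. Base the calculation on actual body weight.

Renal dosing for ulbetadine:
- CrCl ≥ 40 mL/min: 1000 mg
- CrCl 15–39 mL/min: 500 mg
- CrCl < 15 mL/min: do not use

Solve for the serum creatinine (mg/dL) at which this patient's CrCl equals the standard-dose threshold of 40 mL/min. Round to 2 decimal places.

Standard dose requires CrCl ≥ 40 mL/min.
Set (140 − 24) × 123.9 × 0.85 / (72 × SCr) = 40
SCr = (140 − 24) × 123.9 × 0.85 / (72 × 40) = 4.242 mg/dL

4.24 mg/dL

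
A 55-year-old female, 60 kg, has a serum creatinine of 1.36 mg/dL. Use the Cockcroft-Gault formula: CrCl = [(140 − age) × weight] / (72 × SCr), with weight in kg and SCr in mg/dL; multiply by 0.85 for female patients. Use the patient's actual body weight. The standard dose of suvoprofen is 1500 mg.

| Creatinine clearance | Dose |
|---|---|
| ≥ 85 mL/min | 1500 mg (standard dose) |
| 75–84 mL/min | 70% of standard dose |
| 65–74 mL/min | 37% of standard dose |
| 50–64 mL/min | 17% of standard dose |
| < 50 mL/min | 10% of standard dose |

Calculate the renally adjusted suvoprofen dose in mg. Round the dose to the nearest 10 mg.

150 mg

CrCl = (140 − 55) × 60 / (72 × 1.36) × 0.85 = 5100.0 / 97.92 × 0.85 ≈ 44.3 mL/min
CrCl ≈ 44 mL/min → bracket < 50 mL/min.
10% of 1500 mg = 150 mg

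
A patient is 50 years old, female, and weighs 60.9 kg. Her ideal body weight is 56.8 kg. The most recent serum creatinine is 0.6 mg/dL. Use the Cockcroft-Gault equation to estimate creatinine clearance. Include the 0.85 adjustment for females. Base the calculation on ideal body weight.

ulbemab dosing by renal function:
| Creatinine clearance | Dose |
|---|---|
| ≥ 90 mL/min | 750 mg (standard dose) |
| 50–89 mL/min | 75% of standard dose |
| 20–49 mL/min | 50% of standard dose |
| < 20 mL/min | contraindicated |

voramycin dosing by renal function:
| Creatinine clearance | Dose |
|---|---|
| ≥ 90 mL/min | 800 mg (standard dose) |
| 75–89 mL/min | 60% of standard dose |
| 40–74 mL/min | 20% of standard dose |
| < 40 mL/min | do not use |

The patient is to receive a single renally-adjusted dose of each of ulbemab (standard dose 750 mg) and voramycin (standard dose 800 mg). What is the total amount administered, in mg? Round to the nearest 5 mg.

CrCl = (140 − 50) × 56.8 / (72 × 0.6) × 0.85 = 5112.0 / 43.20 × 0.85 ≈ 100.6 mL/min
CrCl ≈ 101 mL/min.
ulbemab: ≥ 90 mL/min → 100% of 750 mg = 750 mg.
voramycin: ≥ 90 mL/min → 100% of 800 mg = 800 mg.
Total = 750 + 800 = 1550 mg.

1550 mg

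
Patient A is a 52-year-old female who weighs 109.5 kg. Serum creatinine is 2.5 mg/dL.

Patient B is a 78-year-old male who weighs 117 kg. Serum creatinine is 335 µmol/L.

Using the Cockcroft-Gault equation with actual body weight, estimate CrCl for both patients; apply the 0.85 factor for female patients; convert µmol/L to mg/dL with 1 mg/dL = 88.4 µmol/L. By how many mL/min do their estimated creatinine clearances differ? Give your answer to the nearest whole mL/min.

Patient A: CrCl = (140 − 52) × 109.5 / (72 × 2.5) × 0.85 = 9636.0 / 180.00 × 0.85 ≈ 45.5 mL/min
Patient B: SCr = 335 / 88.4 = 3.79 mg/dL
Patient B: CrCl = (140 − 78) × 117 / (72 × 3.79) = 7254.0 / 272.88 ≈ 26.6 mL/min
|45.5 − 26.6| = 18.9 mL/min

19 mL/min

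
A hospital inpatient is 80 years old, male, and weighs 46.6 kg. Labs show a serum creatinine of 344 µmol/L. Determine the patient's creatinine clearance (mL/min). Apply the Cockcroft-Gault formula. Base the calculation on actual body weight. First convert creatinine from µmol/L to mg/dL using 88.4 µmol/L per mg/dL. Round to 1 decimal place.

10.0 mL/min

SCr = 344 / 88.4 = 3.891 mg/dL
CrCl = (140 − 80) × 46.6 / (72 × 3.891) = 2796.0 / 280.15 ≈ 10.0 mL/min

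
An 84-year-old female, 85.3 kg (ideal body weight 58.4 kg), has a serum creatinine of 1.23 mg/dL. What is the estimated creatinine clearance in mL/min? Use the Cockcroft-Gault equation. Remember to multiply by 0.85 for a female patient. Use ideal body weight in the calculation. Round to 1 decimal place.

31.4 mL/min

CrCl = (140 − 84) × 58.4 / (72 × 1.23) × 0.85 = 3270.4 / 88.56 × 0.85 ≈ 31.4 mL/min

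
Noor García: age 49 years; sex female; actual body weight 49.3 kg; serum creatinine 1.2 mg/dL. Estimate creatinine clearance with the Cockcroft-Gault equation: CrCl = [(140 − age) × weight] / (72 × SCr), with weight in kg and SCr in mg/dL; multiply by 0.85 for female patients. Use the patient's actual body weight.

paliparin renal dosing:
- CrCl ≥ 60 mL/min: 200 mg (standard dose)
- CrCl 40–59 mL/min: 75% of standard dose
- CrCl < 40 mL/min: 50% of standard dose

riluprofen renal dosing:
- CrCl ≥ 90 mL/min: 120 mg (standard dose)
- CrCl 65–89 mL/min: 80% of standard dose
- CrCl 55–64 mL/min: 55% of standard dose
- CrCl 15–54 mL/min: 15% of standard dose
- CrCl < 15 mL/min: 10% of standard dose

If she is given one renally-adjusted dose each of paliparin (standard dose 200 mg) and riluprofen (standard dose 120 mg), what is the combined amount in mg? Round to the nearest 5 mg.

170 mg

CrCl = (140 − 49) × 49.3 / (72 × 1.2) × 0.85 = 4486.3 / 86.40 × 0.85 ≈ 44.1 mL/min
CrCl ≈ 44 mL/min.
paliparin: 40–59 mL/min → 75% of 200 mg = 150 mg.
riluprofen: 15–54 mL/min → 15% of 120 mg = 18 mg.
Total = 150 + 18 = 168 mg.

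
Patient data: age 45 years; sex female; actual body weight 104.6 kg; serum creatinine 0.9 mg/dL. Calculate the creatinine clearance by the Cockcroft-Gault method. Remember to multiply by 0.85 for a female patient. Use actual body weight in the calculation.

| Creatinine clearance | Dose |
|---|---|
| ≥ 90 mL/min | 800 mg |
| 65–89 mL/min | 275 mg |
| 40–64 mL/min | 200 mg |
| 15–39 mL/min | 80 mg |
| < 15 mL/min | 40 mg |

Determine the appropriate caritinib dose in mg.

CrCl = (140 − 45) × 104.6 / (72 × 0.9) × 0.85 = 9937.0 / 64.80 × 0.85 ≈ 130.3 mL/min
CrCl ≈ 130 mL/min → bracket ≥ 90 mL/min.
Dose for this bracket: 800 mg.

800 mg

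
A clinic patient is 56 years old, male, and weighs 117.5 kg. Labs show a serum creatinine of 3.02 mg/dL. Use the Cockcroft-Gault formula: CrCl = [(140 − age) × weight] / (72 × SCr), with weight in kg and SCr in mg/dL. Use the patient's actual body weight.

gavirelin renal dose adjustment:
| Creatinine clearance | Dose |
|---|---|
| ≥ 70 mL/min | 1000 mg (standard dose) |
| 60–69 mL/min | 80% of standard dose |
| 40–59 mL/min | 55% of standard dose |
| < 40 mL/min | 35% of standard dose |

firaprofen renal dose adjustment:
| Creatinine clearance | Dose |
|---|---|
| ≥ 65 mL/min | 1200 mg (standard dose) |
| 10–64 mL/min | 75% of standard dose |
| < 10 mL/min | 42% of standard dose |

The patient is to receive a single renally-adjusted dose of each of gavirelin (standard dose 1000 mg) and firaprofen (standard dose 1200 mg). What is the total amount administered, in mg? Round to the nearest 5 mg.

CrCl = (140 − 56) × 117.5 / (72 × 3.02) = 9870.0 / 217.44 ≈ 45.4 mL/min
CrCl ≈ 45 mL/min.
gavirelin: 40–59 mL/min → 55% of 1000 mg = 550 mg.
firaprofen: 10–64 mL/min → 75% of 1200 mg = 900 mg.
Total = 550 + 900 = 1450 mg.

1450 mg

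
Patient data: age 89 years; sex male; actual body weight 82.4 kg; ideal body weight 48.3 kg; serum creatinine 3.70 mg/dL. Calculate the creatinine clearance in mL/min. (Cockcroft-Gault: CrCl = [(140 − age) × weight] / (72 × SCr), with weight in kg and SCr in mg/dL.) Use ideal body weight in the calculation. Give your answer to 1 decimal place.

CrCl = (140 − 89) × 48.3 / (72 × 3.7) = 2463.3 / 266.40 ≈ 9.2 mL/min

9.2 mL/min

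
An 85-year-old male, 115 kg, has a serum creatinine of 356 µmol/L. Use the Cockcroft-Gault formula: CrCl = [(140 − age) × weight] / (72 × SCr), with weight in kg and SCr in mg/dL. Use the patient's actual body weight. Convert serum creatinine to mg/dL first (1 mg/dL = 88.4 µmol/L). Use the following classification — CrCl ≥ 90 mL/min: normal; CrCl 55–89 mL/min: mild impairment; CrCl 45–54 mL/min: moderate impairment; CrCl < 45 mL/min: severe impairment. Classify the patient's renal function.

SCr = 356 / 88.4 = 4.027 mg/dL
CrCl = (140 − 85) × 115 / (72 × 4.027) = 6325.0 / 289.94 ≈ 21.8 mL/min
22 mL/min falls in the 'severe impairment' range.

severe impairment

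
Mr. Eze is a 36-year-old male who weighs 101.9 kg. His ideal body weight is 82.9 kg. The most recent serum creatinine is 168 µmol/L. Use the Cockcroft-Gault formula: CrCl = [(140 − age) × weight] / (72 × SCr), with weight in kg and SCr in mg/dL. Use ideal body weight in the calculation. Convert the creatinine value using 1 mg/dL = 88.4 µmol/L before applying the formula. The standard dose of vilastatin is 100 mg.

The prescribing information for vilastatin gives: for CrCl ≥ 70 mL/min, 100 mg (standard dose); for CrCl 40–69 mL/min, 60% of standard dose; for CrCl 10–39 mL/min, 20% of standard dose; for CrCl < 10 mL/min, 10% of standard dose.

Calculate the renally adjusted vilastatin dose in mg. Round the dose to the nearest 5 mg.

60 mg

SCr = 168 / 88.4 = 1.9 mg/dL
CrCl = (140 − 36) × 82.9 / (72 × 1.9) = 8621.6 / 136.80 ≈ 63.0 mL/min
CrCl ≈ 63 mL/min → bracket 40–69 mL/min.
60% of 100 mg = 60 mg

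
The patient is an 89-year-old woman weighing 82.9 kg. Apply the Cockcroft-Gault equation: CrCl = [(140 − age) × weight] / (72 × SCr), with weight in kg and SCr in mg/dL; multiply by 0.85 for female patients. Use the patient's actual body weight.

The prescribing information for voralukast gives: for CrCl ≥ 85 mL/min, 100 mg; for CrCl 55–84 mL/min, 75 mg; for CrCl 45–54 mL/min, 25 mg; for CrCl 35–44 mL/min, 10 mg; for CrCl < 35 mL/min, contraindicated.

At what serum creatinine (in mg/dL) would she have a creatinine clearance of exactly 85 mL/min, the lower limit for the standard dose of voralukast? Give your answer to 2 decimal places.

Standard dose requires CrCl ≥ 85 mL/min.
Set (140 − 89) × 82.9 × 0.85 / (72 × SCr) = 85
SCr = (140 − 89) × 82.9 × 0.85 / (72 × 85) = 0.587 mg/dL

0.59 mg/dL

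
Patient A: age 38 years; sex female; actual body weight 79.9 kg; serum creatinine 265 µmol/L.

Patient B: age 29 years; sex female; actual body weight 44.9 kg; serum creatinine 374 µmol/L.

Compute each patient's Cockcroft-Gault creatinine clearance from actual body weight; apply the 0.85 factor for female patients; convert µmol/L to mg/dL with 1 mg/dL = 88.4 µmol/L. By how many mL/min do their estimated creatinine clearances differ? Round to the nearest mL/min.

Patient A: SCr = 265 / 88.4 = 2.998 mg/dL
Patient A: CrCl = (140 − 38) × 79.9 / (72 × 2.998) × 0.85 = 8149.8 / 215.86 × 0.85 ≈ 32.1 mL/min
Patient B: SCr = 374 / 88.4 = 4.231 mg/dL
Patient B: CrCl = (140 − 29) × 44.9 / (72 × 4.231) × 0.85 = 4983.9 / 304.63 × 0.85 ≈ 13.9 mL/min
|32.1 − 13.9| = 18.2 mL/min

18 mL/min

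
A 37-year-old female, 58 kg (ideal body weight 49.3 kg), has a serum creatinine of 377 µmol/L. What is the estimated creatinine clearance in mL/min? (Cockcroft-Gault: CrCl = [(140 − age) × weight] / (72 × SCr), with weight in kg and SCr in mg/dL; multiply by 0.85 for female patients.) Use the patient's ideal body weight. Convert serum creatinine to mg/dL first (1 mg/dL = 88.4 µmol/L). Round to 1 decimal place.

14.1 mL/min

SCr = 377 / 88.4 = 4.265 mg/dL
CrCl = (140 − 37) × 49.3 / (72 × 4.265) × 0.85 = 5077.9 / 307.08 × 0.85 ≈ 14.1 mL/min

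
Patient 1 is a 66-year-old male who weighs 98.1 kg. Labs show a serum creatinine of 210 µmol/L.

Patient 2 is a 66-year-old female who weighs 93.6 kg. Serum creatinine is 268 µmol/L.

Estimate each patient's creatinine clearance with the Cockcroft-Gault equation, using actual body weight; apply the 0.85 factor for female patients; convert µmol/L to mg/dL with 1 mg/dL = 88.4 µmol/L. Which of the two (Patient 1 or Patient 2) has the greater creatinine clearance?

Patient 1

Patient 1: SCr = 210 / 88.4 = 2.376 mg/dL
Patient 1: CrCl = (140 − 66) × 98.1 / (72 × 2.376) = 7259.4 / 171.07 ≈ 42.4 mL/min
Patient 2: SCr = 268 / 88.4 = 3.032 mg/dL
Patient 2: CrCl = (140 − 66) × 93.6 / (72 × 3.032) × 0.85 = 6926.4 / 218.30 × 0.85 ≈ 27.0 mL/min
42.4 vs 27.0 mL/min → Patient 1 is higher.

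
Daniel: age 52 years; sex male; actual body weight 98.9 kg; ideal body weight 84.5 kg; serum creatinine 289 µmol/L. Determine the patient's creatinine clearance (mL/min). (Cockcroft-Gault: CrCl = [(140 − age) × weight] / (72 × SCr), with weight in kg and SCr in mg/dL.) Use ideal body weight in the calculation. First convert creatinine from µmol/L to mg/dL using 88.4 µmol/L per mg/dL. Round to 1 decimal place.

SCr = 289 / 88.4 = 3.269 mg/dL
CrCl = (140 − 52) × 84.5 / (72 × 3.269) = 7436.0 / 235.37 ≈ 31.6 mL/min

31.6 mL/min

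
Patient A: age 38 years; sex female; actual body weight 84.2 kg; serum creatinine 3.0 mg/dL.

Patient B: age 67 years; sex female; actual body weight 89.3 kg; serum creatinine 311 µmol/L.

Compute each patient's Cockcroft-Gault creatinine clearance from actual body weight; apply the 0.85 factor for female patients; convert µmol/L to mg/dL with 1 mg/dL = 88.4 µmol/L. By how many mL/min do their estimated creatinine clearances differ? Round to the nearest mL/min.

Patient A: CrCl = (140 − 38) × 84.2 / (72 × 3) × 0.85 = 8588.4 / 216.00 × 0.85 ≈ 33.8 mL/min
Patient B: SCr = 311 / 88.4 = 3.518 mg/dL
Patient B: CrCl = (140 − 67) × 89.3 / (72 × 3.518) × 0.85 = 6518.9 / 253.30 × 0.85 ≈ 21.9 mL/min
|33.8 − 21.9| = 11.9 mL/min

12 mL/min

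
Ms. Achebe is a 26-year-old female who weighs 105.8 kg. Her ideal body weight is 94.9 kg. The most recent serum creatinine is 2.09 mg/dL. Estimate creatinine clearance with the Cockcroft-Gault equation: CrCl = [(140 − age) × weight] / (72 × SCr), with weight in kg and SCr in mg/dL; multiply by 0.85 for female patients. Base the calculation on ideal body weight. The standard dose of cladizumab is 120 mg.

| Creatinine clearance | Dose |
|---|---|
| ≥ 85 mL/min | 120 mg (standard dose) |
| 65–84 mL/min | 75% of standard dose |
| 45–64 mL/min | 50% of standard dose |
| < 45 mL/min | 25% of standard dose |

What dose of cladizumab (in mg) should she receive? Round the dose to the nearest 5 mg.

CrCl = (140 − 26) × 94.9 / (72 × 2.09) × 0.85 = 10818.6 / 150.48 × 0.85 ≈ 61.1 mL/min
CrCl ≈ 61 mL/min → bracket 45–64 mL/min.
50% of 120 mg = 60 mg

60 mg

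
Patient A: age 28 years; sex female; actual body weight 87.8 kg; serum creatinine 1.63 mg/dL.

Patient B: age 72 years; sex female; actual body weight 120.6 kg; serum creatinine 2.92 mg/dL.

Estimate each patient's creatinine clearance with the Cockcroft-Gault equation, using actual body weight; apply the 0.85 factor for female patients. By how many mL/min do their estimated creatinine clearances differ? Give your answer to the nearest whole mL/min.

Patient A: CrCl = (140 − 28) × 87.8 / (72 × 1.63) × 0.85 = 9833.6 / 117.36 × 0.85 ≈ 71.2 mL/min
Patient B: CrCl = (140 − 72) × 120.6 / (72 × 2.92) × 0.85 = 8200.8 / 210.24 × 0.85 ≈ 33.2 mL/min
|71.2 − 33.2| = 38.0 mL/min

38 mL/min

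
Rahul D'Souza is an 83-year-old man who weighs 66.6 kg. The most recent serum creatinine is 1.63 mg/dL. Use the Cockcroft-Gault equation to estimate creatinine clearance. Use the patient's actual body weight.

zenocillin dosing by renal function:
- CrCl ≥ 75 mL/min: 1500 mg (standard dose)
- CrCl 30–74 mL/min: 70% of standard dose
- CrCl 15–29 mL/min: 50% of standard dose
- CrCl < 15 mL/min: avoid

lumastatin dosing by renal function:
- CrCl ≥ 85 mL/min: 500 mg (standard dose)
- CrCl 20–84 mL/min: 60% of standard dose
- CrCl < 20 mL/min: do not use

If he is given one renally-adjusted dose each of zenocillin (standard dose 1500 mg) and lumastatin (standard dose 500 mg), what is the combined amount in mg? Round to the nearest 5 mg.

CrCl = (140 − 83) × 66.6 / (72 × 1.63) = 3796.2 / 117.36 ≈ 32.3 mL/min
CrCl ≈ 32 mL/min.
zenocillin: 30–74 mL/min → 70% of 1500 mg = 1050 mg.
lumastatin: 20–84 mL/min → 60% of 500 mg = 300 mg.
Total = 1050 + 300 = 1350 mg.

1350 mg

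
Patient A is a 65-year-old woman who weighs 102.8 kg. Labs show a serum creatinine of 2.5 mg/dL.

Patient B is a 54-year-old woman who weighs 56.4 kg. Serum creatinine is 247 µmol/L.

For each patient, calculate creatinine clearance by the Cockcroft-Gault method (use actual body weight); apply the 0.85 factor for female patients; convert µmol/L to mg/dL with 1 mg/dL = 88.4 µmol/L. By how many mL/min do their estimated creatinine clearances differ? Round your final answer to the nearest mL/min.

16 mL/min

Patient A: CrCl = (140 − 65) × 102.8 / (72 × 2.5) × 0.85 = 7710.0 / 180.00 × 0.85 ≈ 36.4 mL/min
Patient B: SCr = 247 / 88.4 = 2.794 mg/dL
Patient B: CrCl = (140 − 54) × 56.4 / (72 × 2.794) × 0.85 = 4850.4 / 201.17 × 0.85 ≈ 20.5 mL/min
|36.4 − 20.5| = 15.9 mL/min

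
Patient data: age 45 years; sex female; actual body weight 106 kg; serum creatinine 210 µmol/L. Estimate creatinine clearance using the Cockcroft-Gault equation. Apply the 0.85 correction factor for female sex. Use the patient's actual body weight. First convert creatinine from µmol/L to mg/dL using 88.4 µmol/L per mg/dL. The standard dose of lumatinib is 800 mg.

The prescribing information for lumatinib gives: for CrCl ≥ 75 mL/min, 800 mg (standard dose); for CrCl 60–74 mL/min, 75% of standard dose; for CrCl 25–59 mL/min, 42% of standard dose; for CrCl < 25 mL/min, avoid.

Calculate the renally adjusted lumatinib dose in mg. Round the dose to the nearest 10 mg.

SCr = 210 / 88.4 = 2.376 mg/dL
CrCl = (140 − 45) × 106 / (72 × 2.376) × 0.85 = 10070.0 / 171.07 × 0.85 ≈ 50.0 mL/min
CrCl ≈ 50 mL/min → bracket 25–59 mL/min.
42% of 800 mg = 336 mg → 340 mg

340 mg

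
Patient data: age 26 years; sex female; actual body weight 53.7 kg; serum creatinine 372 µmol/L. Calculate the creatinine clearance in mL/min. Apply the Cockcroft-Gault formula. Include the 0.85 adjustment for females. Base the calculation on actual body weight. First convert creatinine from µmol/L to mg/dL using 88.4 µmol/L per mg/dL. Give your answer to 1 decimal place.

SCr = 372 / 88.4 = 4.208 mg/dL
CrCl = (140 − 26) × 53.7 / (72 × 4.208) × 0.85 = 6121.8 / 302.98 × 0.85 ≈ 17.2 mL/min

17.2 mL/min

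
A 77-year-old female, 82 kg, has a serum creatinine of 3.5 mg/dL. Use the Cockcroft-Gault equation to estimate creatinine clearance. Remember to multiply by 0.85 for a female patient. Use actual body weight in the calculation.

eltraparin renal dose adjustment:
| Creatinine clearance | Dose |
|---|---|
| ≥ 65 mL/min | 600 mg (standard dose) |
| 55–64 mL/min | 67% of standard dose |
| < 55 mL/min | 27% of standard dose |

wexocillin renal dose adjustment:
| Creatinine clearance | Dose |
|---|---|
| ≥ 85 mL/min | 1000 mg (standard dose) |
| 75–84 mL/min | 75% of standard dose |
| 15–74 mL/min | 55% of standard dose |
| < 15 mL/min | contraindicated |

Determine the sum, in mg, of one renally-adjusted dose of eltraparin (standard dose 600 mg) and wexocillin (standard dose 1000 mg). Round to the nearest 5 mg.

710 mg

CrCl = (140 − 77) × 82 / (72 × 3.5) × 0.85 = 5166.0 / 252.00 × 0.85 ≈ 17.4 mL/min
CrCl ≈ 17 mL/min.
eltraparin: < 55 mL/min → 27% of 600 mg = 162 mg.
wexocillin: 15–74 mL/min → 55% of 1000 mg = 550 mg.
Total = 162 + 550 = 712 mg.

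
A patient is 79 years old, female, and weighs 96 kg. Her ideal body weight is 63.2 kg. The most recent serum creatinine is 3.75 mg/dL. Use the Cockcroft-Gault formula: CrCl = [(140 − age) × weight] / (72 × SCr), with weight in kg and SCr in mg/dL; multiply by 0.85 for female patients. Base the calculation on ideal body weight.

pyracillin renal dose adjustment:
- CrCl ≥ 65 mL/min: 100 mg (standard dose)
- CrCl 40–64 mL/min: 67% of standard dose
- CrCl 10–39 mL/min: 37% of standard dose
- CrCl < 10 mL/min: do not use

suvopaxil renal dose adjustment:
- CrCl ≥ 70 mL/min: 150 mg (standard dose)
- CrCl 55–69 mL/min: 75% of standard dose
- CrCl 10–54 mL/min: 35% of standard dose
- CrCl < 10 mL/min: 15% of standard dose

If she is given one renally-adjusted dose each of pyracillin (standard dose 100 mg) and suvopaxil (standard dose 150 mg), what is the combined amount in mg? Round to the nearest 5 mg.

CrCl = (140 − 79) × 63.2 / (72 × 3.75) × 0.85 = 3855.2 / 270.00 × 0.85 ≈ 12.1 mL/min
CrCl ≈ 12 mL/min.
pyracillin: 10–39 mL/min → 37% of 100 mg = 37 mg.
suvopaxil: 10–54 mL/min → 35% of 150 mg = 52.5 mg.
Total = 37 + 52.5 = 89.5 mg.

90 mg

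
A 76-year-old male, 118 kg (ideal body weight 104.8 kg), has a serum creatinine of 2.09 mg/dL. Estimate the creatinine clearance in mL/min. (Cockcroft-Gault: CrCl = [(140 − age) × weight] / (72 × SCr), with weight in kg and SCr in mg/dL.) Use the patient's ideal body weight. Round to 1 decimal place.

CrCl = (140 − 76) × 104.8 / (72 × 2.09) = 6707.2 / 150.48 ≈ 44.6 mL/min

44.6 mL/min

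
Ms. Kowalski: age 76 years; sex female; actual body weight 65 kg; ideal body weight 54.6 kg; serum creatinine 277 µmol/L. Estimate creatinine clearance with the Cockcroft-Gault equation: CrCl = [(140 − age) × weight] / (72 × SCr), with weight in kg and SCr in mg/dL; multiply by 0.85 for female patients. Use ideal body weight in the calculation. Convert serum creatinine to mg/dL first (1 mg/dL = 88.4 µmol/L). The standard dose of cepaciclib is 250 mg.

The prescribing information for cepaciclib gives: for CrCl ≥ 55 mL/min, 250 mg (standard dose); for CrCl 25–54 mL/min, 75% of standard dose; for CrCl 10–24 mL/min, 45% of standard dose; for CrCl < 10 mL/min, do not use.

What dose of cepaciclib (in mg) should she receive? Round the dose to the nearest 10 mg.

SCr = 277 / 88.4 = 3.133 mg/dL
CrCl = (140 − 76) × 54.6 / (72 × 3.133) × 0.85 = 3494.4 / 225.58 × 0.85 ≈ 13.2 mL/min
CrCl ≈ 13 mL/min → bracket 10–24 mL/min.
45% of 250 mg = 112.5 mg → 110 mg

110 mg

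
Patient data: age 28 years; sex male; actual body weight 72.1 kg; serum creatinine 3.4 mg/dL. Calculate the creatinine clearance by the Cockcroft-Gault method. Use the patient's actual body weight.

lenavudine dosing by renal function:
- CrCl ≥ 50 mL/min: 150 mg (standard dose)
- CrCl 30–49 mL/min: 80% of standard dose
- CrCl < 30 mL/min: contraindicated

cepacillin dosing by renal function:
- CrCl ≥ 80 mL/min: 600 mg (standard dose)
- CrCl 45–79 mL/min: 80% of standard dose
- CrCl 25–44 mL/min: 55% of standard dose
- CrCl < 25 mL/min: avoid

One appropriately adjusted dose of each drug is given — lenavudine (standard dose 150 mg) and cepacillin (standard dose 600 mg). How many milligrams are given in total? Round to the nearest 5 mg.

CrCl = (140 − 28) × 72.1 / (72 × 3.4) = 8075.2 / 244.80 ≈ 33.0 mL/min
CrCl ≈ 33 mL/min.
lenavudine: 30–49 mL/min → 80% of 150 mg = 120 mg.
cepacillin: 25–44 mL/min → 55% of 600 mg = 330 mg.
Total = 120 + 330 = 450 mg.

450 mg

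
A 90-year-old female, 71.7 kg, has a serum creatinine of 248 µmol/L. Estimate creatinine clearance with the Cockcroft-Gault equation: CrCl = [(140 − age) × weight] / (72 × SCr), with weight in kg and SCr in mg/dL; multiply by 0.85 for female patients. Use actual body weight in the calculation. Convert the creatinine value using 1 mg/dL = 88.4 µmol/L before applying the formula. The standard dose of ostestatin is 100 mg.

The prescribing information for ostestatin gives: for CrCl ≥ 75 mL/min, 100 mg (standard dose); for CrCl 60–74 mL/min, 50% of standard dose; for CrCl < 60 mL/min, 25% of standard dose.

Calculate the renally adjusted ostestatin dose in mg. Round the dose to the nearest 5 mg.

SCr = 248 / 88.4 = 2.805 mg/dL
CrCl = (140 − 90) × 71.7 / (72 × 2.805) × 0.85 = 3585.0 / 201.96 × 0.85 ≈ 15.1 mL/min
CrCl ≈ 15 mL/min → bracket < 60 mL/min.
25% of 100 mg = 25 mg

25 mg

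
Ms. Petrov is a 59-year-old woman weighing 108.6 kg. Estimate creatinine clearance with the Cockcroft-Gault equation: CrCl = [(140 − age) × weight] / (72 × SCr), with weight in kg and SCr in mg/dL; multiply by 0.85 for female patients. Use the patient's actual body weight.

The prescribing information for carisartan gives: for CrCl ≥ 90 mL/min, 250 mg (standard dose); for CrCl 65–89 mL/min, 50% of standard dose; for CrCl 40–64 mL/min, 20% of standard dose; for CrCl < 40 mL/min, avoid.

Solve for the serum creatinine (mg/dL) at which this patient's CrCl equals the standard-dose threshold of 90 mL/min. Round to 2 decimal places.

Standard dose requires CrCl ≥ 90 mL/min.
Set (140 − 59) × 108.6 × 0.85 / (72 × SCr) = 90
SCr = (140 − 59) × 108.6 × 0.85 / (72 × 90) = 1.154 mg/dL

1.15 mg/dL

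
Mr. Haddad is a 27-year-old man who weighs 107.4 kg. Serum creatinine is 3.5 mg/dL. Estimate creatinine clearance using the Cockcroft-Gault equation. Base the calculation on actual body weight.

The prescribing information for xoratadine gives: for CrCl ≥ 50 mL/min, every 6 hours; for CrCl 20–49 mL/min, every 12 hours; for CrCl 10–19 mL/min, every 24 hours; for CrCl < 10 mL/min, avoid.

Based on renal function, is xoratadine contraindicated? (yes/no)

CrCl = (140 − 27) × 107.4 / (72 × 3.5) = 12136.2 / 252.00 ≈ 48.2 mL/min
CrCl ≈ 48 mL/min, which is ≥ 10 mL/min.

no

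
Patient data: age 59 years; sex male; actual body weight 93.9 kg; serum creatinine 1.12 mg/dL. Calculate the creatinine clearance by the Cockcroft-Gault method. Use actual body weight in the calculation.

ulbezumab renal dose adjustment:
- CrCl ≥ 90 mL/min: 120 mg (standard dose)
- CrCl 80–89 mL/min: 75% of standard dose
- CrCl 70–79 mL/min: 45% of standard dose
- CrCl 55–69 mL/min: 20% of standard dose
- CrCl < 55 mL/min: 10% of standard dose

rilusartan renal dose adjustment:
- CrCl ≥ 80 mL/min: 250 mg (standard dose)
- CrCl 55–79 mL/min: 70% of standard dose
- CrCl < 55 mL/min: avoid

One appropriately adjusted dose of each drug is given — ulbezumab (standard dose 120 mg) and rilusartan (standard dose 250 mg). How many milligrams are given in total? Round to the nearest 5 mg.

370 mg

CrCl = (140 − 59) × 93.9 / (72 × 1.12) = 7605.9 / 80.64 ≈ 94.3 mL/min
CrCl ≈ 94 mL/min.
ulbezumab: ≥ 90 mL/min → 100% of 120 mg = 120 mg.
rilusartan: ≥ 80 mL/min → 100% of 250 mg = 250 mg.
Total = 120 + 250 = 370 mg.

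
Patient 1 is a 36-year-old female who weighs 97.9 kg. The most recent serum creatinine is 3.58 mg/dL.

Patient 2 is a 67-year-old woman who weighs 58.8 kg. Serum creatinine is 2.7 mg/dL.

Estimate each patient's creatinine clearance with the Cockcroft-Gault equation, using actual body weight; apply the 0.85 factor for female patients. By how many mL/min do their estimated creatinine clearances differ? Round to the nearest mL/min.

15 mL/min

Patient 1: CrCl = (140 − 36) × 97.9 / (72 × 3.58) × 0.85 = 10181.6 / 257.76 × 0.85 ≈ 33.6 mL/min
Patient 2: CrCl = (140 − 67) × 58.8 / (72 × 2.7) × 0.85 = 4292.4 / 194.40 × 0.85 ≈ 18.8 mL/min
|33.6 − 18.8| = 14.8 mL/min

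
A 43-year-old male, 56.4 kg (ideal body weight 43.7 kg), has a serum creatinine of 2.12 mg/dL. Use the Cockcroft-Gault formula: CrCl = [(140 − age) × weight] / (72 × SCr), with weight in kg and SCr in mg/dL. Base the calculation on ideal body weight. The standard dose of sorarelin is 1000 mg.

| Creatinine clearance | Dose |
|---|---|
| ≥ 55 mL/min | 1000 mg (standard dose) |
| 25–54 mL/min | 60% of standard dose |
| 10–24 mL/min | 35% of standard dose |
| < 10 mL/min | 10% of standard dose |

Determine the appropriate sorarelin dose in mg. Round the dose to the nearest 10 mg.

600 mg

CrCl = (140 − 43) × 43.7 / (72 × 2.12) = 4238.9 / 152.64 ≈ 27.8 mL/min
CrCl ≈ 28 mL/min → bracket 25–54 mL/min.
60% of 1000 mg = 600 mg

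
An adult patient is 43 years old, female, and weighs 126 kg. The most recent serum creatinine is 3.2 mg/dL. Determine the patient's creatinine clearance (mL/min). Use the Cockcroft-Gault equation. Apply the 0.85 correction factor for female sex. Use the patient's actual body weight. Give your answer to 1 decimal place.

45.1 mL/min

CrCl = (140 − 43) × 126 / (72 × 3.2) × 0.85 = 12222.0 / 230.40 × 0.85 ≈ 45.1 mL/min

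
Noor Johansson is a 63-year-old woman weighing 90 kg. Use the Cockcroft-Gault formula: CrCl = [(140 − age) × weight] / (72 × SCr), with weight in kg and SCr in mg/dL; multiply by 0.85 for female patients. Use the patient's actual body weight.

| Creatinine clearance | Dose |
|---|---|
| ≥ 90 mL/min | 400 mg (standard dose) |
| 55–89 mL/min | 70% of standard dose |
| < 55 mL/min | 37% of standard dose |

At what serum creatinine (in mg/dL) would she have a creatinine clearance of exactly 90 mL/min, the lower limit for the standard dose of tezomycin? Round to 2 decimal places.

Standard dose requires CrCl ≥ 90 mL/min.
Set (140 − 63) × 90 × 0.85 / (72 × SCr) = 90
SCr = (140 − 63) × 90 × 0.85 / (72 × 90) = 0.909 mg/dL

0.91 mg/dL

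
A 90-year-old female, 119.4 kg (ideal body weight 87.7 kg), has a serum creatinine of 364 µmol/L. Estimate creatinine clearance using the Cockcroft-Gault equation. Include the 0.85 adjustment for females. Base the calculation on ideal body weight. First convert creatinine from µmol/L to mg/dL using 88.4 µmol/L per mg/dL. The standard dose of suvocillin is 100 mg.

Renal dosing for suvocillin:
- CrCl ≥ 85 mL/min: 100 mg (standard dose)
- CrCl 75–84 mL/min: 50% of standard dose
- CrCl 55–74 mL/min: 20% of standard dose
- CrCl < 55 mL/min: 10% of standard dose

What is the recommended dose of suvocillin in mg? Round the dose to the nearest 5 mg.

10 mg

SCr = 364 / 88.4 = 4.118 mg/dL
CrCl = (140 − 90) × 87.7 / (72 × 4.118) × 0.85 = 4385.0 / 296.50 × 0.85 ≈ 12.6 mL/min
CrCl ≈ 13 mL/min → bracket < 55 mL/min.
10% of 100 mg = 10 mg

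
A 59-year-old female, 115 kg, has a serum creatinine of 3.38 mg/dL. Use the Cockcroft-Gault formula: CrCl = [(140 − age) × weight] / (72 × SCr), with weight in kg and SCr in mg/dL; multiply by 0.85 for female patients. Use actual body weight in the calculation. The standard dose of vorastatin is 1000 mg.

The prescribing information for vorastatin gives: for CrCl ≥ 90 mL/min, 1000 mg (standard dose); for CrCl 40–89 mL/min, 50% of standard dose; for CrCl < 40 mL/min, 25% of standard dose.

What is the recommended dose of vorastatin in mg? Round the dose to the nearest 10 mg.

250 mg

CrCl = (140 − 59) × 115 / (72 × 3.38) × 0.85 = 9315.0 / 243.36 × 0.85 ≈ 32.5 mL/min
CrCl ≈ 33 mL/min → bracket < 40 mL/min.
25% of 1000 mg = 250 mg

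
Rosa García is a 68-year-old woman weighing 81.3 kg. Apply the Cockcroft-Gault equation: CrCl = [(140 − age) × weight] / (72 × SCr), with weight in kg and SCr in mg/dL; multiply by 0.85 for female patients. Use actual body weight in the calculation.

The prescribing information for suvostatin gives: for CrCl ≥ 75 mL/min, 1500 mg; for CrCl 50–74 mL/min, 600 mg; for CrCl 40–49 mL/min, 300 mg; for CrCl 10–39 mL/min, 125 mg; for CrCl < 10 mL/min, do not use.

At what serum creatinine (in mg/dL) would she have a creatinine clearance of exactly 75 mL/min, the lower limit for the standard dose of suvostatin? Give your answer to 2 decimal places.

Standard dose requires CrCl ≥ 75 mL/min.
Set (140 − 68) × 81.3 × 0.85 / (72 × SCr) = 75
SCr = (140 − 68) × 81.3 × 0.85 / (72 × 75) = 0.921 mg/dL

0.92 mg/dL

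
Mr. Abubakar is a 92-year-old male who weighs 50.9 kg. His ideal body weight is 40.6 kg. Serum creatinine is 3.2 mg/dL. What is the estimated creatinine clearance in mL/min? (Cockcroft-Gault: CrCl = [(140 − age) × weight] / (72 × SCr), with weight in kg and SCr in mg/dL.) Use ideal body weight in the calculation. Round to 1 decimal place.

8.5 mL/min

CrCl = (140 − 92) × 40.6 / (72 × 3.2) = 1948.8 / 230.40 ≈ 8.5 mL/min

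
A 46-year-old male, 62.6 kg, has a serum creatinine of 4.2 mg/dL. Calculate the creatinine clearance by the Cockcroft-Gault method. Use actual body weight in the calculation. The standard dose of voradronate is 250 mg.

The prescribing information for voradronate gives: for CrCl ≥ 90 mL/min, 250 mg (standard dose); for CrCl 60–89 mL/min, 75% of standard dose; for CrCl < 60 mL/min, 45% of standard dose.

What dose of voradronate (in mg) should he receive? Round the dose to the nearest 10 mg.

110 mg

CrCl = (140 − 46) × 62.6 / (72 × 4.2) = 5884.4 / 302.40 ≈ 19.5 mL/min
CrCl ≈ 19 mL/min → bracket < 60 mL/min.
45% of 250 mg = 112.5 mg → 110 mg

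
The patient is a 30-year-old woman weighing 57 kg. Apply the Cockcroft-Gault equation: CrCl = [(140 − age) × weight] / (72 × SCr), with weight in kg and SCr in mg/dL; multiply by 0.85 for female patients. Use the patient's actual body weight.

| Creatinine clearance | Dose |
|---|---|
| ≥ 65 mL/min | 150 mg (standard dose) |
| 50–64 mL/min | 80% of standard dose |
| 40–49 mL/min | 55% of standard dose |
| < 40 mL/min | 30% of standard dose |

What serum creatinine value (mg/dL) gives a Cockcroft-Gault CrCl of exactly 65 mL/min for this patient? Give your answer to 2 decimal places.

1.14 mg/dL

Standard dose requires CrCl ≥ 65 mL/min.
Set (140 − 30) × 57 × 0.85 / (72 × SCr) = 65
SCr = (140 − 30) × 57 × 0.85 / (72 × 65) = 1.139 mg/dL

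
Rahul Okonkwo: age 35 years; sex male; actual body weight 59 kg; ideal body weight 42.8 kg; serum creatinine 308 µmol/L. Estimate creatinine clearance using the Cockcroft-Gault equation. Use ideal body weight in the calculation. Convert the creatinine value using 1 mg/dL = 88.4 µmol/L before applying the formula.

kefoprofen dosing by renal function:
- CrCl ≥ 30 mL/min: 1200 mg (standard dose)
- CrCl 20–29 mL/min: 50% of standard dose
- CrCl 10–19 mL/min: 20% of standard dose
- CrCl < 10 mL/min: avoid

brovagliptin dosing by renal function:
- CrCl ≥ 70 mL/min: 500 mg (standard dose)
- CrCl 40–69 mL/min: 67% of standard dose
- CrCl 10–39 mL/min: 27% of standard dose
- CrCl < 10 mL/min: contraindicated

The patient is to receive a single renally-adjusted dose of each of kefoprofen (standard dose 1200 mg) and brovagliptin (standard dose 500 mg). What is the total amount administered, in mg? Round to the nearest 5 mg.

SCr = 308 / 88.4 = 3.484 mg/dL
CrCl = (140 − 35) × 42.8 / (72 × 3.484) = 4494.0 / 250.85 ≈ 17.9 mL/min
CrCl ≈ 18 mL/min.
kefoprofen: 10–19 mL/min → 20% of 1200 mg = 240 mg.
brovagliptin: 10–39 mL/min → 27% of 500 mg = 135 mg.
Total = 240 + 135 = 375 mg.

375 mg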